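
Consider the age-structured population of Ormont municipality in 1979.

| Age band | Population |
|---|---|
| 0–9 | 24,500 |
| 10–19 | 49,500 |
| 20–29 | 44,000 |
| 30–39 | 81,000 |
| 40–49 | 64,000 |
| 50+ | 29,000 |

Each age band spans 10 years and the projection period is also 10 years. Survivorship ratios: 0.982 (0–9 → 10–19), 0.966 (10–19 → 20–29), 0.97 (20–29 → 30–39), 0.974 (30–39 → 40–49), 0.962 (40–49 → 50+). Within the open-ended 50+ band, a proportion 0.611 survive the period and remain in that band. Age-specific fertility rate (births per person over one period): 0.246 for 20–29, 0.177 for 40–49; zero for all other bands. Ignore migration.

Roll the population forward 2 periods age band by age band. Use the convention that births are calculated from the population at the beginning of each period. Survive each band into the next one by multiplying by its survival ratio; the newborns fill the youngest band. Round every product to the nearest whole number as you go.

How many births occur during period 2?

25727

(Bands numbered youngest = 1 to oldest = 6.)
— Period 1 —
Births: 44000 × 0.246 = 10824, 64000 × 0.177 = 11328 → total 22152
Band 2: 24500 × 0.982 = 24059
Band 3: 49500 × 0.966 = 47817
Band 4: 44000 × 0.97 = 42680
Band 5: 81000 × 0.974 = 78894
Band 6: 64000 × 0.962 + 29000 × 0.611 = 61568 + 17719 = 79287
End of period: [22152, 24059, 47817, 42680, 78894, 79287]
— Period 2 —
Births: 47817 × 0.246 = 11763, 78894 × 0.177 = 13964 → total 25727
Band 2: 22152 × 0.982 = 21753
Band 3: 24059 × 0.966 = 23241
Band 4: 47817 × 0.97 = 46382
Band 5: 42680 × 0.974 = 41570
Band 6: 78894 × 0.962 + 79287 × 0.611 = 75896 + 48444 = 124340
End of period: [25727, 21753, 23241, 46382, 41570, 124340]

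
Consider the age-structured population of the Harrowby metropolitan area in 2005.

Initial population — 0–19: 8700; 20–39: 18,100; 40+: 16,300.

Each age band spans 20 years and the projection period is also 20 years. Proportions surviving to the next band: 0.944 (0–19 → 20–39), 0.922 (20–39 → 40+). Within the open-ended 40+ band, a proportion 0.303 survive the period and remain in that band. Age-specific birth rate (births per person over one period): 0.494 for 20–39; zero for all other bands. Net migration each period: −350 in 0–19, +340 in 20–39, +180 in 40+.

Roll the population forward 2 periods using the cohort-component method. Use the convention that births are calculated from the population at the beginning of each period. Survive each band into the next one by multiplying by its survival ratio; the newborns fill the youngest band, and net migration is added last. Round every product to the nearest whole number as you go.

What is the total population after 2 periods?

Let group 1 be 0–19 through group 3 = 40+.
— Period 1 —
Births: 18100 × 0.494 = 8941
Group 2: 8700 × 0.944 = 8213
Group 3: 18100 × 0.922 + 16300 × 0.303 = 16688 + 4939 = 21627
Net migration: Group 1 − 350 → 8591; Group 2 + 340 → 8553; Group 3 + 180 → 21807
End of period: [8591, 8553, 21807]
— Period 2 —
Births: 8553 × 0.494 = 4225
Group 2: 8591 × 0.944 = 8110
Group 3: 8553 × 0.922 + 21807 × 0.303 = 7886 + 6608 = 14494
Net migration: Group 1 − 350 → 3875; Group 2 + 340 → 8450; Group 3 + 180 → 14674
End of period: [3875, 8450, 14674]
Total after period 2: 3875 + 8450 + 14674 = 26999

26999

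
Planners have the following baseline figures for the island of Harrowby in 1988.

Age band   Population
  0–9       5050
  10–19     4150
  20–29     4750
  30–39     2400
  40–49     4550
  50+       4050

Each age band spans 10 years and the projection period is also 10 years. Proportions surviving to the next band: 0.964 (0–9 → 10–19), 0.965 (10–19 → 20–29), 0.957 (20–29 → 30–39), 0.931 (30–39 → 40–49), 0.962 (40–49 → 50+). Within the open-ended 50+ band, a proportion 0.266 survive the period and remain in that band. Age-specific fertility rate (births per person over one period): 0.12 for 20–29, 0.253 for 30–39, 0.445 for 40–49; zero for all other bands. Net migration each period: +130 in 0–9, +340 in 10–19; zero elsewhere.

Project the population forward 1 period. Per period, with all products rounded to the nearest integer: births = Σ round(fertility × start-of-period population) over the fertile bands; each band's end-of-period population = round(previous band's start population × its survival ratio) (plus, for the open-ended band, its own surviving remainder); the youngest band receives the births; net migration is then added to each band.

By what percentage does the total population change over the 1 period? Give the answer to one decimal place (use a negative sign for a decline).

— Period 1 —
Births: 4750 × 0.12 = 570 ; 2400 × 0.253 = 607 ; 4550 × 0.445 = 2025 → total 3202
10–19: 5050 × 0.964 = 4868
20–29: 4150 × 0.965 = 4005
30–39: 4750 × 0.957 = 4546
40–49: 2400 × 0.931 = 2234
50+: 4550 × 0.962 + 4050 × 0.266 = 4377 + 1077 = 5454
Net migration: 0–9 + 130 → 3332; 10–19 + 340 → 5208
Giving 3332 / 5208 / 4005 / 4546 / 2234 / 5454.
Total: 24950 → 24779; change = -171; percentage change = -0.7%

-0.7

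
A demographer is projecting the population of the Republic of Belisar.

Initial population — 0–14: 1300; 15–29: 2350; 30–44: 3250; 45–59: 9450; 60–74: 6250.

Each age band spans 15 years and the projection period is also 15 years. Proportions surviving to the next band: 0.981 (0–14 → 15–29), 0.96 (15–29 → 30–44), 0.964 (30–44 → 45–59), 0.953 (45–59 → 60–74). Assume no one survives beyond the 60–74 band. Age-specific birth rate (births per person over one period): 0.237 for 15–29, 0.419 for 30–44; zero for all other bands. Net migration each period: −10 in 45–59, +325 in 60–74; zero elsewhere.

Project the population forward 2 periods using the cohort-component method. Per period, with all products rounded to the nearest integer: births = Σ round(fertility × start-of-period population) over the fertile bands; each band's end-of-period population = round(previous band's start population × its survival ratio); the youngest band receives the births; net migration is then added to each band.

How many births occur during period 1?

1919

Call the groups 1 to 5, youngest first.
Period 1:
Births: 2350 × 0.237 = 557 ; 3250 × 0.419 = 1362 → total 1919
Group 2: 1300 × 0.981 = 1275
Group 3: 2350 × 0.96 = 2256
Group 4: 3250 × 0.964 = 3133
Group 5: 9450 × 0.953 = 9006
Net migration: Group 4 − 10 → 3123; Group 5 + 325 → 9331
Giving 1919 / 1275 / 2256 / 3123 / 9331.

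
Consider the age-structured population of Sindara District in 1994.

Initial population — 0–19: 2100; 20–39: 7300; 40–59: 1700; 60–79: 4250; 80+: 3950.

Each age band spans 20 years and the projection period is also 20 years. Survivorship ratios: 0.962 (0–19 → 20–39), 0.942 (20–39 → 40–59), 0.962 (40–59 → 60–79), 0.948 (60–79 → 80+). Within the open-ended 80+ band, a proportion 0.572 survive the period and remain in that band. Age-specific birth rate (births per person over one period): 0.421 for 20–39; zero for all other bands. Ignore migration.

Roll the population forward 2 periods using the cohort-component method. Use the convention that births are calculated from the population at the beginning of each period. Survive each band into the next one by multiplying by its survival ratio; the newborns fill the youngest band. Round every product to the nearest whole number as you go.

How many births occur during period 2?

Period 1:
Births: 7300 * 0.421 = 3073
20–39: 2100 * 0.962 = 2020
40–59: 7300 * 0.942 = 6877
60–79: 1700 * 0.962 = 1635
80+: 4250 * 0.948 + 3950 * 0.572 = 4029 + 2259 = 6288
→ [3073, 2020, 6877, 1635, 6288]
Period 2:
Births: 2020 * 0.421 = 850
20–39: 3073 * 0.962 = 2956
40–59: 2020 * 0.942 = 1903
60–79: 6877 * 0.962 = 6616
80+: 1635 * 0.948 + 6288 * 0.572 = 1550 + 3597 = 5147
→ [850, 2956, 1903, 6616, 5147]

850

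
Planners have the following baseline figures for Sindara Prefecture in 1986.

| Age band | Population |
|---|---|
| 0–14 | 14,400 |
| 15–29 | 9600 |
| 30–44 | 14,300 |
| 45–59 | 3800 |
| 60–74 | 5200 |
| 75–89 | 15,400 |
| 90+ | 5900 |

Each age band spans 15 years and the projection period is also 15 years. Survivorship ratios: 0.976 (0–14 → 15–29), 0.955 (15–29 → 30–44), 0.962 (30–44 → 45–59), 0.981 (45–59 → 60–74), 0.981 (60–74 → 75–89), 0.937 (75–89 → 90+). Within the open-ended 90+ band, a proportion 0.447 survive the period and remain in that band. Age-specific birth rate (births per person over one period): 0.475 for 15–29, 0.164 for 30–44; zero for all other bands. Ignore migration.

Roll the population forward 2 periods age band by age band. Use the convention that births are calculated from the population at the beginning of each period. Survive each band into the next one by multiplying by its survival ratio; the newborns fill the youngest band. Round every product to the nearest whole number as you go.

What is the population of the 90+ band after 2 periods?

Numbering the groups 1..7 from youngest to oldest:
— Period 1 —
Births: 9600 × 0.475 = 4560 ; 14300 × 0.164 = 2345 — total 6905
Group 2: 14400 × 0.976 = 14054
Group 3: 9600 × 0.955 = 9168
Group 4: 14300 × 0.962 = 13757
Group 5: 3800 × 0.981 = 3728
Group 6: 5200 × 0.981 = 5101
Group 7: 15400 × 0.937 + 5900 × 0.447 = 14430 + 2637 = 17067
Giving 6905 / 14054 / 9168 / 13757 / 3728 / 5101 / 17067.
— Period 2 —
Births: 14054 × 0.475 = 6676 ; 9168 × 0.164 = 1504 — total 8180
Group 2: 6905 × 0.976 = 6739
Group 3: 14054 × 0.955 = 13422
Group 4: 9168 × 0.962 = 8820
Group 5: 13757 × 0.981 = 13496
Group 6: 3728 × 0.981 = 3657
Group 7: 5101 × 0.937 + 17067 × 0.447 = 4780 + 7629 = 12409
Giving 8180 / 6739 / 13422 / 8820 / 13496 / 3657 / 12409.

12409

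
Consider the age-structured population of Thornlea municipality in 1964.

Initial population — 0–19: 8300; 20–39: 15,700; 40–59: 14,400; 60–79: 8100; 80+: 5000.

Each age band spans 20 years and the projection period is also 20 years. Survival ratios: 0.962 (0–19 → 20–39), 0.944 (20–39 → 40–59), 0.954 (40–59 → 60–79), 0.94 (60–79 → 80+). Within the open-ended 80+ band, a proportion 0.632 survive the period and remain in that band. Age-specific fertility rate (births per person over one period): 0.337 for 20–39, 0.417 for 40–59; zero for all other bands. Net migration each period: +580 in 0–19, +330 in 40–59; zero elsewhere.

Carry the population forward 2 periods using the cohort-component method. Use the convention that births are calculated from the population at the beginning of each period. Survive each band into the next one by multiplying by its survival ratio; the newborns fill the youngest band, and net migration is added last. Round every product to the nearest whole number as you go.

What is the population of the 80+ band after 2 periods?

19723

After projecting period 1:
Births: 15700 * 0.337 = 5291 ; 14400 * 0.417 = 6005 → total 11296
20–39: 8300 * 0.962 = 7985
40–59: 15700 * 0.944 = 14821
60–79: 14400 * 0.954 = 13738
80+: 8100 * 0.94 + 5000 * 0.632 = 7614 + 3160 = 10774
Net migration: 0–19 + 580 → 11876; 40–59 + 330 → 15151
End of period: [11876, 7985, 15151, 13738, 10774]
After projecting period 2:
Births: 7985 * 0.337 = 2691 ; 15151 * 0.417 = 6318 → total 9009
20–39: 11876 * 0.962 = 11425
40–59: 7985 * 0.944 = 7538
60–79: 15151 * 0.954 = 14454
80+: 13738 * 0.94 + 10774 * 0.632 = 12914 + 6809 = 19723
Net migration: 0–19 + 580 → 9589; 40–59 + 330 → 7868
End of period: [9589, 11425, 7868, 14454, 19723]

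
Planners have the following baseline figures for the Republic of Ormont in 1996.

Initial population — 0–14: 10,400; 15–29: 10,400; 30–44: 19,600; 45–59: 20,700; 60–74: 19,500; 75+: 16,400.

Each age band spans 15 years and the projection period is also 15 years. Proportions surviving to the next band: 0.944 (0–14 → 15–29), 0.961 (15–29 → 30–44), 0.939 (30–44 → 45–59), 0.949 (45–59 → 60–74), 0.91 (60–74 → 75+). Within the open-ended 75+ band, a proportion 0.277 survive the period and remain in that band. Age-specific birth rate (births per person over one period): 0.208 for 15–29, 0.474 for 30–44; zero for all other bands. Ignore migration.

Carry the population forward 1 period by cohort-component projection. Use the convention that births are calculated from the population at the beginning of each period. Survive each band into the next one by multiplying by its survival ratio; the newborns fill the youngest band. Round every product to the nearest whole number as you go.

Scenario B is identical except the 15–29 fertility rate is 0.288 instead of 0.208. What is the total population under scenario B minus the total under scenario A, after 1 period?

Let group 1 be 0–14 through group 6 = 75+.
After projecting period 1:
Births: 10400 * 0.208 = 2163 ; 19600 * 0.474 = 9290 ⇒ total 11453
Group 2: 10400 * 0.944 = 9818
Group 3: 10400 * 0.961 = 9994
Group 4: 19600 * 0.939 = 18404
Group 5: 20700 * 0.949 = 19644
Group 6: 19500 * 0.91 + 16400 * 0.277 = 17745 + 4543 = 22288
Giving 11453 / 9818 / 9994 / 18404 / 19644 / 22288.
Scenario A total after 1 period: 91601
Scenario B projection —
After projecting period 1:
Births: 10400 * 0.288 = 2995 ; 19600 * 0.474 = 9290 ⇒ total 12285
Group 2: 10400 * 0.944 = 9818
Group 3: 10400 * 0.961 = 9994
Group 4: 19600 * 0.939 = 18404
Group 5: 20700 * 0.949 = 19644
Group 6: 19500 * 0.91 + 16400 * 0.277 = 17745 + 4543 = 22288
Giving 12285 / 9818 / 9994 / 18404 / 19644 / 22288.
Scenario B total after 1 period: 92433
Difference B − A = 92433 − 91601 = 832

832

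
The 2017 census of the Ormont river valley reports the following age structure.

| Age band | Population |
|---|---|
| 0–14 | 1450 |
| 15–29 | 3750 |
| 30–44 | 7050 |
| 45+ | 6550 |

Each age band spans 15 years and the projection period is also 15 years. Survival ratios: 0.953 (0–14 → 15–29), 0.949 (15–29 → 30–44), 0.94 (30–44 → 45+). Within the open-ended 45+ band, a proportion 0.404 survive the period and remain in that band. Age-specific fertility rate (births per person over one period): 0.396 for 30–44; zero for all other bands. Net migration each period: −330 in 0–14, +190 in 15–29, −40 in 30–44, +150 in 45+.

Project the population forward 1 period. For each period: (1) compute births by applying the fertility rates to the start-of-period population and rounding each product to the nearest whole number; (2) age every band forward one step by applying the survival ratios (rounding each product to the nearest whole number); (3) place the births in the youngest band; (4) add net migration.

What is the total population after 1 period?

Period 1:
Births: 7050 × 0.396 = 2792
15–29: 1450 × 0.953 = 1382
30–44: 3750 × 0.949 = 3559
45+: 7050 × 0.94 + 6550 × 0.404 = 6627 + 2646 = 9273
Net migration: 0–14 − 330 → 2462; 15–29 + 190 → 1572; 30–44 − 40 → 3519; 45+ + 150 → 9423
Population now: 0–14=2462, 15–29=1572, 30–44=3519, 45+=9423
Total after period 1: 2462 + 1572 + 3519 + 9423 = 16976

16976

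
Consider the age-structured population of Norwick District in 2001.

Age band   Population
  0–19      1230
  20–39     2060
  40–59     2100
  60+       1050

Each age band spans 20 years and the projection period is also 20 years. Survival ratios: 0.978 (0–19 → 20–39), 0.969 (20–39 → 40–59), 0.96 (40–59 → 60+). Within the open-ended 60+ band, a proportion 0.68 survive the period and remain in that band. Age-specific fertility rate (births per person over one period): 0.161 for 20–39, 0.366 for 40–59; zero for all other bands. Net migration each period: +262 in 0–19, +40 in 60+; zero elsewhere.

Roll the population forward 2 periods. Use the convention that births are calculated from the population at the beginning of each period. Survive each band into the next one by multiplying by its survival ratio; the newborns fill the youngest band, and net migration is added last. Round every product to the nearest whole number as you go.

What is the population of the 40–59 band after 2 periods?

1166

(Bands numbered youngest = 1 to oldest = 4.)
Period 1.
Births: 2060 × 0.161 = 332 ; 2100 × 0.366 = 769 — total 1101
Band 2: 1230 × 0.978 = 1203
Band 3: 2060 × 0.969 = 1996
Band 4: 2100 × 0.96 + 1050 × 0.68 = 2016 + 714 = 2730
Net migration: Band 1 + 262 → 1363; Band 4 + 40 → 2770
→ [1363, 1203, 1996, 2770]
Period 2.
Births: 1203 × 0.161 = 194 ; 1996 × 0.366 = 731 — total 925
Band 2: 1363 × 0.978 = 1333
Band 3: 1203 × 0.969 = 1166
Band 4: 1996 × 0.96 + 2770 × 0.68 = 1916 + 1884 = 3800
Net migration: Band 1 + 262 → 1187; Band 4 + 40 → 3840
→ [1187, 1333, 1166, 3840]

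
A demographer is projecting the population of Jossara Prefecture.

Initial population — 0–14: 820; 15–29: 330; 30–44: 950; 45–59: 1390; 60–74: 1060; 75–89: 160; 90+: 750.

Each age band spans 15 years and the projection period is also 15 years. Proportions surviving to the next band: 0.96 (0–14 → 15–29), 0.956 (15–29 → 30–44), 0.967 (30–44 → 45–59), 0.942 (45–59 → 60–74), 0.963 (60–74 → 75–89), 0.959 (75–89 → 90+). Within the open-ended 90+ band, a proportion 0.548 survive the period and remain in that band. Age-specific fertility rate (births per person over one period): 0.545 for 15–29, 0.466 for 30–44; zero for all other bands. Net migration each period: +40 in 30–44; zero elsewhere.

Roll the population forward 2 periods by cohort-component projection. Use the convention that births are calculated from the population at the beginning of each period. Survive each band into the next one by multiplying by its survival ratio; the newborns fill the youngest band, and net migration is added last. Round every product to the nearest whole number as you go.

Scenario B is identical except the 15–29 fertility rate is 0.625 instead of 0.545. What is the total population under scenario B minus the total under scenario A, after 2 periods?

88

[period 1]
Births: 330 × 0.545 = 180 ; 950 × 0.466 = 443 ⇒ total 623
15–29: 820 × 0.96 = 787
30–44: 330 × 0.956 = 315
45–59: 950 × 0.967 = 919
60–74: 1390 × 0.942 = 1309
75–89: 1060 × 0.963 = 1021
90+: 160 × 0.959 + 750 × 0.548 = 153 + 411 = 564
Net migration: 30–44 + 40 → 355
Giving 623 / 787 / 355 / 919 / 1309 / 1021 / 564.
[period 2]
Births: 787 × 0.545 = 429 ; 355 × 0.466 = 165 ⇒ total 594
15–29: 623 × 0.96 = 598
30–44: 787 × 0.956 = 752
45–59: 355 × 0.967 = 343
60–74: 919 × 0.942 = 866
75–89: 1309 × 0.963 = 1261
90+: 1021 × 0.959 + 564 × 0.548 = 979 + 309 = 1288
Net migration: 30–44 + 40 → 792
Giving 594 / 598 / 792 / 343 / 866 / 1261 / 1288.
Scenario A total after 2 periods: 5742
Scenario B projection —
[period 1]
Births: 330 × 0.625 = 206 ; 950 × 0.466 = 443 ⇒ total 649
15–29: 820 × 0.96 = 787
30–44: 330 × 0.956 = 315
45–59: 950 × 0.967 = 919
60–74: 1390 × 0.942 = 1309
75–89: 1060 × 0.963 = 1021
90+: 160 × 0.959 + 750 × 0.548 = 153 + 411 = 564
Net migration: 30–44 + 40 → 355
Giving 649 / 787 / 355 / 919 / 1309 / 1021 / 564.
[period 2]
Births: 787 × 0.625 = 492 ; 355 × 0.466 = 165 ⇒ total 657
15–29: 649 × 0.96 = 623
30–44: 787 × 0.956 = 752
45–59: 355 × 0.967 = 343
60–74: 919 × 0.942 = 866
75–89: 1309 × 0.963 = 1261
90+: 1021 × 0.959 + 564 × 0.548 = 979 + 309 = 1288
Net migration: 30–44 + 40 → 792
Giving 657 / 623 / 792 / 343 / 866 / 1261 / 1288.
Scenario B total after 2 periods: 5830
Difference B − A = 5830 − 5742 = 88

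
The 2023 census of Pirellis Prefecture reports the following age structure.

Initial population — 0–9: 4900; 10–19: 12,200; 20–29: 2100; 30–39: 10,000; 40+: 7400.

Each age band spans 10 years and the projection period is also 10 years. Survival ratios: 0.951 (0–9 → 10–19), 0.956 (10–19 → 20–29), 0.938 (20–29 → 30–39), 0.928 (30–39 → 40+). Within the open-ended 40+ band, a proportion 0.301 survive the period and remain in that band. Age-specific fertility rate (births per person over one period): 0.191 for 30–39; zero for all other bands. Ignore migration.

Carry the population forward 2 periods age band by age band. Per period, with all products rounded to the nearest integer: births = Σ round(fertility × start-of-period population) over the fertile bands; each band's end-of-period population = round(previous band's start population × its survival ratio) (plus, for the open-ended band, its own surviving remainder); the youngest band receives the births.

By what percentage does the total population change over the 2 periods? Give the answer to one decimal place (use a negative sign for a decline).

-37.5

Period 1.
Births: 10000 × 0.191 = 1910
10–19: 4900 × 0.951 = 4660
20–29: 12200 × 0.956 = 11663
30–39: 2100 × 0.938 = 1970
40+: 10000 × 0.928 + 7400 × 0.301 = 9280 + 2227 = 11507
→ [1910, 4660, 11663, 1970, 11507]
Period 2.
Births: 1970 × 0.191 = 376
10–19: 1910 × 0.951 = 1816
20–29: 4660 × 0.956 = 4455
30–39: 11663 × 0.938 = 10940
40+: 1970 × 0.928 + 11507 × 0.301 = 1828 + 3464 = 5292
→ [376, 1816, 4455, 10940, 5292]
Total: 36600 → 22879; change = -13721; percentage change = -37.5%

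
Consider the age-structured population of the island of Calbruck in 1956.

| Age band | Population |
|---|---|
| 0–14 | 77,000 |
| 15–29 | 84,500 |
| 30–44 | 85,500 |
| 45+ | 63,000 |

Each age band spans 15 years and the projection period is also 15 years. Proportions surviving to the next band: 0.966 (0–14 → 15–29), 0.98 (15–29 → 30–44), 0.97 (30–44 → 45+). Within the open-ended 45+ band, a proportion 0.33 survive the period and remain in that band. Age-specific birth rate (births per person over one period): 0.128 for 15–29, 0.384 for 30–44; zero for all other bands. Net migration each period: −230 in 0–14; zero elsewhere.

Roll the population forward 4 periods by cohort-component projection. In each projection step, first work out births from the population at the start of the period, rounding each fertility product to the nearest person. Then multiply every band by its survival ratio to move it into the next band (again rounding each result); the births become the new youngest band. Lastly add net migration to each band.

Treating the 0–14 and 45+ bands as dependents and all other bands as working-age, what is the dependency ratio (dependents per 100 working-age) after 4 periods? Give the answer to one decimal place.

135.8

— Period 1 —
Births: 84500 × 0.128 = 10816  |  85500 × 0.384 = 32832 → 43648
15–29: 77000 × 0.966 = 74382
30–44: 84500 × 0.98 = 82810
45+: 85500 × 0.97 + 63000 × 0.33 = 82935 + 20790 = 103725
Net migration: 0–14 − 230 → 43418
Population now: 0–14=43418, 15–29=74382, 30–44=82810, 45+=103725
— Period 2 —
Births: 74382 × 0.128 = 9521  |  82810 × 0.384 = 31799 → 41320
15–29: 43418 × 0.966 = 41942
30–44: 74382 × 0.98 = 72894
45+: 82810 × 0.97 + 103725 × 0.33 = 80326 + 34229 = 114555
Net migration: 0–14 − 230 → 41090
Population now: 0–14=41090, 15–29=41942, 30–44=72894, 45+=114555
— Period 3 —
Births: 41942 × 0.128 = 5369  |  72894 × 0.384 = 27991 → 33360
15–29: 41090 × 0.966 = 39693
30–44: 41942 × 0.98 = 41103
45+: 72894 × 0.97 + 114555 × 0.33 = 70707 + 37803 = 108510
Net migration: 0–14 − 230 → 33130
Population now: 0–14=33130, 15–29=39693, 30–44=41103, 45+=108510
— Period 4 —
Births: 39693 × 0.128 = 5081  |  41103 × 0.384 = 15784 → 20865
15–29: 33130 × 0.966 = 32004
30–44: 39693 × 0.98 = 38899
45+: 41103 × 0.97 + 108510 × 0.33 = 39870 + 35808 = 75678
Net migration: 0–14 − 230 → 20635
Population now: 0–14=20635, 15–29=32004, 30–44=38899, 45+=75678
Dependents (band 0–14 + band 45+) = 20635 + 75678 = 96313; working-age = 70903; ratio = 96313/70903 × 100 = 135.8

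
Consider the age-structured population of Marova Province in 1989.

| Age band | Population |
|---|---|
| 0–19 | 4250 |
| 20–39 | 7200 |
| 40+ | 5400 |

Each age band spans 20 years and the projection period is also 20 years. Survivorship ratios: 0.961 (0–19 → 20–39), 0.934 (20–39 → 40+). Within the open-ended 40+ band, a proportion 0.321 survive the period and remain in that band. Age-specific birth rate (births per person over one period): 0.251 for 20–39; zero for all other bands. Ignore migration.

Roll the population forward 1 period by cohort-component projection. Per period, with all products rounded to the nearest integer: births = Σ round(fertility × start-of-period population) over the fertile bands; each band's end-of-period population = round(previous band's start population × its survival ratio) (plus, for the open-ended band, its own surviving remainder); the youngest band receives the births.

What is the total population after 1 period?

Call the groups 1 to 3, youngest first.
— Period 1 —
Births: 7200 * 0.251 = 1807
Group 2: 4250 * 0.961 = 4084
Group 3: 7200 * 0.934 + 5400 * 0.321 = 6725 + 1733 = 8458
Population now: 0–19=1807, 20–39=4084, 40+=8458
Total after period 1: 1807 + 4084 + 8458 = 14349

14349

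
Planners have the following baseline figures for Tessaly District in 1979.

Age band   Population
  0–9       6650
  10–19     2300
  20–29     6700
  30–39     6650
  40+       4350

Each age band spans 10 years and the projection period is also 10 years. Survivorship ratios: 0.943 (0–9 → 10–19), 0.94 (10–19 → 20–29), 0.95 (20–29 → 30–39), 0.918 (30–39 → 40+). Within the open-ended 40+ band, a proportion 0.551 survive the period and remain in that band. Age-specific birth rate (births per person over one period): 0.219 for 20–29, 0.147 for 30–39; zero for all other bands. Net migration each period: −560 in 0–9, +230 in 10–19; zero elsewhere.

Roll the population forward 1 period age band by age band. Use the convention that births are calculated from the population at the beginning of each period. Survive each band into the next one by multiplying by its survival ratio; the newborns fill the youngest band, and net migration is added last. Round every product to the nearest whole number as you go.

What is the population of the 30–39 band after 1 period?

After projecting period 1:
Births: 6700 * 0.219 = 1467  |  6650 * 0.147 = 978 — total 2445
10–19: 6650 * 0.943 = 6271
20–29: 2300 * 0.94 = 2162
30–39: 6700 * 0.95 = 6365
40+: 6650 * 0.918 + 4350 * 0.551 = 6105 + 2397 = 8502
Net migration: 0–9 − 560 → 1885; 10–19 + 230 → 6501
Population now: 0–9=1885, 10–19=6501, 20–29=2162, 30–39=6365, 40+=8502

6365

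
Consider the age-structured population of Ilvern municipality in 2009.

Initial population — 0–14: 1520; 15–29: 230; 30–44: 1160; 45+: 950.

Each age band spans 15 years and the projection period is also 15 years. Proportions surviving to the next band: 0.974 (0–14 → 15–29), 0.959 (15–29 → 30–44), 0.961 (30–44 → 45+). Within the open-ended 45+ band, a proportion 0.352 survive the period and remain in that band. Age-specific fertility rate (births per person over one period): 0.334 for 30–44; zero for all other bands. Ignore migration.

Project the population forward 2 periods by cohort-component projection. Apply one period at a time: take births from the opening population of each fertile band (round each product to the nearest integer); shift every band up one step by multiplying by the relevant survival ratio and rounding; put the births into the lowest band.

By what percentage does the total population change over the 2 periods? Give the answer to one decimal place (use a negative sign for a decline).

-32.8

(Bands numbered youngest = 1 to oldest = 4.)
Period 1:
Births: 1160 * 0.334 = 387
Band 2: 1520 * 0.974 = 1480
Band 3: 230 * 0.959 = 221
Band 4: 1160 * 0.961 + 950 * 0.352 = 1115 + 334 = 1449
Giving 387 / 1480 / 221 / 1449.
Period 2:
Births: 221 * 0.334 = 74
Band 2: 387 * 0.974 = 377
Band 3: 1480 * 0.959 = 1419
Band 4: 221 * 0.961 + 1449 * 0.352 = 212 + 510 = 722
Giving 74 / 377 / 1419 / 722.
Total: 3860 → 2592; change = -1268; percentage change = -32.8%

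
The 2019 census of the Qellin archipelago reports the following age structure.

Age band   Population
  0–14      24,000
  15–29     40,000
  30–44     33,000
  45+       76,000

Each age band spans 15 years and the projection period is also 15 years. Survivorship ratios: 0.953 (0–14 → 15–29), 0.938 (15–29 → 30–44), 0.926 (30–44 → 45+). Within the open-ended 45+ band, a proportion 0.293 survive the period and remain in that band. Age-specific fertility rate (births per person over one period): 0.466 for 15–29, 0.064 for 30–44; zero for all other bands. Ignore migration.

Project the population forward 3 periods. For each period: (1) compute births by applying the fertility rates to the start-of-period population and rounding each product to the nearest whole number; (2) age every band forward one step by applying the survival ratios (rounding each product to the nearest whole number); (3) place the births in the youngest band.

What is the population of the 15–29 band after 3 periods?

Period 1:
Births: 40000 × 0.466 = 18640 ; 33000 × 0.064 = 2112 ⇒ total 20752
15–29: 24000 × 0.953 = 22872
30–44: 40000 × 0.938 = 37520
45+: 33000 × 0.926 + 76000 × 0.293 = 30558 + 22268 = 52826
End of period: [20752, 22872, 37520, 52826]
Period 2:
Births: 22872 × 0.466 = 10658 ; 37520 × 0.064 = 2401 ⇒ total 13059
15–29: 20752 × 0.953 = 19777
30–44: 22872 × 0.938 = 21454
45+: 37520 × 0.926 + 52826 × 0.293 = 34744 + 15478 = 50222
End of period: [13059, 19777, 21454, 50222]
Period 3:
Births: 19777 × 0.466 = 9216 ; 21454 × 0.064 = 1373 ⇒ total 10589
15–29: 13059 × 0.953 = 12445
30–44: 19777 × 0.938 = 18551
45+: 21454 × 0.926 + 50222 × 0.293 = 19866 + 14715 = 34581
End of period: [10589, 12445, 18551, 34581]

12445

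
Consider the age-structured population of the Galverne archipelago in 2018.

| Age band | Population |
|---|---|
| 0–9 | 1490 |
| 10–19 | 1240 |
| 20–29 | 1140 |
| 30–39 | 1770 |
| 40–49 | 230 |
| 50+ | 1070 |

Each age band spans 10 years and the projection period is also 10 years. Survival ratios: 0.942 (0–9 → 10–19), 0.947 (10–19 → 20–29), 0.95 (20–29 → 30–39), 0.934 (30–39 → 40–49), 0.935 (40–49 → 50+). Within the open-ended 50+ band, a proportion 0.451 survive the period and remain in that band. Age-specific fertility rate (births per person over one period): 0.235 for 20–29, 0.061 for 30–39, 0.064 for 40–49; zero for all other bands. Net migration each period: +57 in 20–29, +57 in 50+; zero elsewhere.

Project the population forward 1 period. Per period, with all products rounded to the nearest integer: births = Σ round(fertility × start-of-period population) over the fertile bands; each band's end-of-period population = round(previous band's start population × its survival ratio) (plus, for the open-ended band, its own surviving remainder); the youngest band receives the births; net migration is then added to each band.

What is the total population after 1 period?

6517

Call the bands 1 to 6, youngest first.
[period 1]
Births: 1140 * 0.235 = 268  |  1770 * 0.061 = 108  |  230 * 0.064 = 15 → total 391
Band 2: 1490 * 0.942 = 1404
Band 3: 1240 * 0.947 = 1174
Band 4: 1140 * 0.95 = 1083
Band 5: 1770 * 0.934 = 1653
Band 6: 230 * 0.935 + 1070 * 0.451 = 215 + 483 = 698
Net migration: Band 3 + 57 → 1231; Band 6 + 57 → 755
Giving 391 / 1404 / 1231 / 1083 / 1653 / 755.
Total after period 1: 391 + 1404 + 1231 + 1083 + 1653 + 755 = 6517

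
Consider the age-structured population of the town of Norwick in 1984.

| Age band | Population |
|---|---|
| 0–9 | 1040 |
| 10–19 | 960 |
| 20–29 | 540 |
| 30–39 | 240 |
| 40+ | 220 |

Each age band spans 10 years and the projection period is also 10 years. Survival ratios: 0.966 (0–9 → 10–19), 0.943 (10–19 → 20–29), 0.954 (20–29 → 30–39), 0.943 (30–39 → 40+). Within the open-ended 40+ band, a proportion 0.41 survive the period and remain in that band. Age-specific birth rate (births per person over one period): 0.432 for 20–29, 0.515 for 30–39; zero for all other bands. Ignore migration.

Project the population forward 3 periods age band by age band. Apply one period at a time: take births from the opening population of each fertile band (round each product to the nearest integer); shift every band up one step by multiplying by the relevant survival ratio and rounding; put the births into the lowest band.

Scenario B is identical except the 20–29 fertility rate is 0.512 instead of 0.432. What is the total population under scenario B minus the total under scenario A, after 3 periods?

183

After projecting period 1:
Births: 540 × 0.432 = 233  |  240 × 0.515 = 124 → total 357
10–19: 1040 × 0.966 = 1005
20–29: 960 × 0.943 = 905
30–39: 540 × 0.954 = 515
40+: 240 × 0.943 + 220 × 0.41 = 226 + 90 = 316
Giving 357 / 1005 / 905 / 515 / 316.
After projecting period 2:
Births: 905 × 0.432 = 391  |  515 × 0.515 = 265 → total 656
10–19: 357 × 0.966 = 345
20–29: 1005 × 0.943 = 948
30–39: 905 × 0.954 = 863
40+: 515 × 0.943 + 316 × 0.41 = 486 + 130 = 616
Giving 656 / 345 / 948 / 863 / 616.
After projecting period 3:
Births: 948 × 0.432 = 410  |  863 × 0.515 = 444 → total 854
10–19: 656 × 0.966 = 634
20–29: 345 × 0.943 = 325
30–39: 948 × 0.954 = 904
40+: 863 × 0.943 + 616 × 0.41 = 814 + 253 = 1067
Giving 854 / 634 / 325 / 904 / 1067.
Scenario A total after 3 periods: 3784
Scenario B projection —
After projecting period 1:
Births: 540 × 0.512 = 276  |  240 × 0.515 = 124 → total 400
10–19: 1040 × 0.966 = 1005
20–29: 960 × 0.943 = 905
30–39: 540 × 0.954 = 515
40+: 240 × 0.943 + 220 × 0.41 = 226 + 90 = 316
Giving 400 / 1005 / 905 / 515 / 316.
After projecting period 2:
Births: 905 × 0.512 = 463  |  515 × 0.515 = 265 → total 728
10–19: 400 × 0.966 = 386
20–29: 1005 × 0.943 = 948
30–39: 905 × 0.954 = 863
40+: 515 × 0.943 + 316 × 0.41 = 486 + 130 = 616
Giving 728 / 386 / 948 / 863 / 616.
After projecting period 3:
Births: 948 × 0.512 = 485  |  863 × 0.515 = 444 → total 929
10–19: 728 × 0.966 = 703
20–29: 386 × 0.943 = 364
30–39: 948 × 0.954 = 904
40+: 863 × 0.943 + 616 × 0.41 = 814 + 253 = 1067
Giving 929 / 703 / 364 / 904 / 1067.
Scenario B total after 3 periods: 3967
Difference B − A = 3967 − 3784 = 183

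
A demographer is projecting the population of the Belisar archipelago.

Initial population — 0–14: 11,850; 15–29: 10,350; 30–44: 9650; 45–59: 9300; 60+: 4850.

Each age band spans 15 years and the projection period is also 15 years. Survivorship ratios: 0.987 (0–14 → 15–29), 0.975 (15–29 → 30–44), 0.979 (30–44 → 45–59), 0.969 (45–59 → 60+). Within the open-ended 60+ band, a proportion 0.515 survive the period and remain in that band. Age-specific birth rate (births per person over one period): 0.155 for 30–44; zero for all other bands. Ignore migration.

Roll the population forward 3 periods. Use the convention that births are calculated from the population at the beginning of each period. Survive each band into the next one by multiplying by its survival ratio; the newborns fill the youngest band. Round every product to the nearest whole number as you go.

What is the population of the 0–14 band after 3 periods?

1768

(Bands numbered youngest = 1 to oldest = 5.)
Period 1.
Births: 9650 × 0.155 = 1496
Band 2: 11850 × 0.987 = 11696
Band 3: 10350 × 0.975 = 10091
Band 4: 9650 × 0.979 = 9447
Band 5: 9300 × 0.969 + 4850 × 0.515 = 9012 + 2498 = 11510
Population now: 0–14=1496, 15–29=11696, 30–44=10091, 45–59=9447, 60+=11510
Period 2.
Births: 10091 × 0.155 = 1564
Band 2: 1496 × 0.987 = 1477
Band 3: 11696 × 0.975 = 11404
Band 4: 10091 × 0.979 = 9879
Band 5: 9447 × 0.969 + 11510 × 0.515 = 9154 + 5928 = 15082
Population now: 0–14=1564, 15–29=1477, 30–44=11404, 45–59=9879, 60+=15082
Period 3.
Births: 11404 × 0.155 = 1768
Band 2: 1564 × 0.987 = 1544
Band 3: 1477 × 0.975 = 1440
Band 4: 11404 × 0.979 = 11165
Band 5: 9879 × 0.969 + 15082 × 0.515 = 9573 + 7767 = 17340
Population now: 0–14=1768, 15–29=1544, 30–44=1440, 45–59=11165, 60+=17340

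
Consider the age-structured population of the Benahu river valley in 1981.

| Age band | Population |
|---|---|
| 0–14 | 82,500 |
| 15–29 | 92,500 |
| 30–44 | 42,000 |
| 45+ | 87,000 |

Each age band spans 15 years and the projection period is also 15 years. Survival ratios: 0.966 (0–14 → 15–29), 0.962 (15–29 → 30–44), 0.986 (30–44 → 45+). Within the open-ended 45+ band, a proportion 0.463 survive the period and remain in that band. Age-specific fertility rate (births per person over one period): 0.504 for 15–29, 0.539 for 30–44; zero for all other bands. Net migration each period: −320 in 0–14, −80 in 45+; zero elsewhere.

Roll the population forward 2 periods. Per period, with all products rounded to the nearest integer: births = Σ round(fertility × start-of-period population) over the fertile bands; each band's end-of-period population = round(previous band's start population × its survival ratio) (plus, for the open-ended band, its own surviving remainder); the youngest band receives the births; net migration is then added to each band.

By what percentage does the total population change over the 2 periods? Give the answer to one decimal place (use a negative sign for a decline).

17.3

[period 1]
Births: 92500 × 0.504 = 46620  |  42000 × 0.539 = 22638 → 69258
15–29: 82500 × 0.966 = 79695
30–44: 92500 × 0.962 = 88985
45+: 42000 × 0.986 + 87000 × 0.463 = 41412 + 40281 = 81693
Net migration: 0–14 − 320 → 68938; 45+ − 80 → 81613
→ [68938, 79695, 88985, 81613]
[period 2]
Births: 79695 × 0.504 = 40166  |  88985 × 0.539 = 47963 → 88129
15–29: 68938 × 0.966 = 66594
30–44: 79695 × 0.962 = 76667
45+: 88985 × 0.986 + 81613 × 0.463 = 87739 + 37787 = 125526
Net migration: 0–14 − 320 → 87809; 45+ − 80 → 125446
→ [87809, 66594, 76667, 125446]
Total: 304000 → 356516; change = 52516; percentage change = 17.3%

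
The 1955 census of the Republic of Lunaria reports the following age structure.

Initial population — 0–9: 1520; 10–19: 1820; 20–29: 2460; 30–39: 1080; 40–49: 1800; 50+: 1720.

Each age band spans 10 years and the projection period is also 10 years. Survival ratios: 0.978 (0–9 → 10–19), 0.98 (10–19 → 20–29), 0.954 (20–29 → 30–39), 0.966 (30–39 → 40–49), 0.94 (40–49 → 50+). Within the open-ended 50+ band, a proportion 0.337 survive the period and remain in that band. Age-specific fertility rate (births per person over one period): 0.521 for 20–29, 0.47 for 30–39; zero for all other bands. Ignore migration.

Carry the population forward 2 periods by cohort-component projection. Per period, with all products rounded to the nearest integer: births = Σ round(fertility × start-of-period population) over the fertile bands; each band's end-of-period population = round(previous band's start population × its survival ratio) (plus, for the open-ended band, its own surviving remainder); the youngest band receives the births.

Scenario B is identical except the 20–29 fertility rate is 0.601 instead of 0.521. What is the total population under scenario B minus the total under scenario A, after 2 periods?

(Groups numbered youngest = 1 to oldest = 6.)
[period 1]
Births: 2460 * 0.521 = 1282 ; 1080 * 0.47 = 508 ⇒ total 1790
Group 2: 1520 * 0.978 = 1487
Group 3: 1820 * 0.98 = 1784
Group 4: 2460 * 0.954 = 2347
Group 5: 1080 * 0.966 = 1043
Group 6: 1800 * 0.94 + 1720 * 0.337 = 1692 + 580 = 2272
Population now: 0–9=1790, 10–19=1487, 20–29=1784, 30–39=2347, 40–49=1043, 50+=2272
[period 2]
Births: 1784 * 0.521 = 929 ; 2347 * 0.47 = 1103 ⇒ total 2032
Group 2: 1790 * 0.978 = 1751
Group 3: 1487 * 0.98 = 1457
Group 4: 1784 * 0.954 = 1702
Group 5: 2347 * 0.966 = 2267
Group 6: 1043 * 0.94 + 2272 * 0.337 = 980 + 766 = 1746
Population now: 0–9=2032, 10–19=1751, 20–29=1457, 30–39=1702, 40–49=2267, 50+=1746
Scenario A total after 2 periods: 10955
Scenario B projection —
[period 1]
Births: 2460 * 0.601 = 1478 ; 1080 * 0.47 = 508 ⇒ total 1986
Group 2: 1520 * 0.978 = 1487
Group 3: 1820 * 0.98 = 1784
Group 4: 2460 * 0.954 = 2347
Group 5: 1080 * 0.966 = 1043
Group 6: 1800 * 0.94 + 1720 * 0.337 = 1692 + 580 = 2272
Population now: 0–9=1986, 10–19=1487, 20–29=1784, 30–39=2347, 40–49=1043, 50+=2272
[period 2]
Births: 1784 * 0.601 = 1072 ; 2347 * 0.47 = 1103 ⇒ total 2175
Group 2: 1986 * 0.978 = 1942
Group 3: 1487 * 0.98 = 1457
Group 4: 1784 * 0.954 = 1702
Group 5: 2347 * 0.966 = 2267
Group 6: 1043 * 0.94 + 2272 * 0.337 = 980 + 766 = 1746
Population now: 0–9=2175, 10–19=1942, 20–29=1457, 30–39=1702, 40–49=2267, 50+=1746
Scenario B total after 2 periods: 11289
Difference B − A = 11289 − 10955 = 334

334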